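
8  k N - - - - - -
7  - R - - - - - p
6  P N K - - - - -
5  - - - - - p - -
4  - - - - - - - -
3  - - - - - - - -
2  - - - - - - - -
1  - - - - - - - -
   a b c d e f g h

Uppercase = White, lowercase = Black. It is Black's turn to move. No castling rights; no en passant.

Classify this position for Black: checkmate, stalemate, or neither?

checkmate

Black to move; black king on a8.
In check: yes, from the white knight on b6.
King squares — a7: attacked by Rb7; b7: attacked by Pa6; b8: attacked by Rb7.
Legal moves for Black: none.
In check with no legal moves → checkmate.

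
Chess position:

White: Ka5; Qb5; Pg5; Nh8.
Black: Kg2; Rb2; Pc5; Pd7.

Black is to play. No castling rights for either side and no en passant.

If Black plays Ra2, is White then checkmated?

After Ra2: white king on a5; in check: yes, from the black rook on a2.
White has 2 legal replies: Kb6, Qa4.
In check but a legal move exists → not checkmate.

no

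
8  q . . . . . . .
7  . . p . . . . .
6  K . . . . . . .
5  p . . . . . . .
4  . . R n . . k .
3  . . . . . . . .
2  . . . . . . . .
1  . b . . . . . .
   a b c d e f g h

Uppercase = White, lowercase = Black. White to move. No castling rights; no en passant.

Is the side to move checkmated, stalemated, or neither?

White to move; white king on a6.
In check: yes, from the black queen on a8.
King squares — a5: attacked by Qa8; b5: attacked by Nd4; b6: attacked by Pc7; a7: attacked by Qa8; b7: attacked by Qa8.
Legal moves for White: none.
In check with no legal moves → checkmate.

checkmate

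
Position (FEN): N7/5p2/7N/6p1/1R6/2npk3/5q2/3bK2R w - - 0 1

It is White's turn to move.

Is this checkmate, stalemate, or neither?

White to move; white king on e1.
In check: yes, from the black queen on f2.
King squares — d1: attacked by Nc3; f1: attacked by Qf2; d2: attacked by Qf2; e2: attacked by Bd1; f2: attacked by Ke3.
Legal moves for White: none.
In check with no legal moves → checkmate.

checkmate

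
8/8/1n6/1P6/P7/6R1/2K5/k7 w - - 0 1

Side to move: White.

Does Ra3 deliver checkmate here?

yes

After Ra3: black king on a1; in check: yes, from the white rook on a3.
King squares — b1: attacked by Kc2; a2: attacked by Ra3; b2: attacked by Kc2.
Black has no legal moves → checkmate.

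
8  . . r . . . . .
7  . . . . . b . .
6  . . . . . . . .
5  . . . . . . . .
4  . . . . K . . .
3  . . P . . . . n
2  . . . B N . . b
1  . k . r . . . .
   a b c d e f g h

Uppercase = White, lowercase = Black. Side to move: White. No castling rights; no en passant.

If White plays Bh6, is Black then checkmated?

no

After Bh6: black king on b1; in check: no.
Black is not in check, so this cannot be checkmate.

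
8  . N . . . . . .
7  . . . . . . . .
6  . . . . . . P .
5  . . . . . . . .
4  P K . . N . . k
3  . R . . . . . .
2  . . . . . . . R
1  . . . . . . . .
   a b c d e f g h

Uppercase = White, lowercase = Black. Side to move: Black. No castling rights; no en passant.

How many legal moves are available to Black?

1

Black to move; king on h4.
In check: yes, from the white rook on h2.
Legal moves: Kg4.
Count: 1.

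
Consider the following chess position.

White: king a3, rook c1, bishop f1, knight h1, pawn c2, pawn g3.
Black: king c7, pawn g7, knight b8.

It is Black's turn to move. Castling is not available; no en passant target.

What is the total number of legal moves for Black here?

12

Black to move; king on c7.
In check: no.
Legal moves: Nd7, Nc6, Na6, Kd8, Kc8, Kd7, Kb7, Kd6, Kc6, Kb6, g6, g5.
Count: 12.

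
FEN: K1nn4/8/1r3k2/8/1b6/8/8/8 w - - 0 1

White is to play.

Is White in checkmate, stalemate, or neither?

White to move; white king on a8.
In check: no.
King squares — a7: attacked by Nc8; b7: attacked by Rb6; b8: attacked by Rb6.
Legal moves for White: none.
Not in check and no legal moves → stalemate.

stalemate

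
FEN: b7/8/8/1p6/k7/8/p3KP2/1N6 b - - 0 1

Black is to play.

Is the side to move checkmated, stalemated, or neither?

Black to move; black king on a4.
In check: no.
Legal moves for Black include: Bb7, Bc6, Bd5, Be4, Bf3+, Bg2, Bh1, Ka5, Kb4, Kb3, axb1=Q, axb1=R, axb1=B, axb1=N, b4, a1=Q, a1=R, a1=B, ... (list truncated; more exist).
Black has legal moves and is not in check → neither.

neither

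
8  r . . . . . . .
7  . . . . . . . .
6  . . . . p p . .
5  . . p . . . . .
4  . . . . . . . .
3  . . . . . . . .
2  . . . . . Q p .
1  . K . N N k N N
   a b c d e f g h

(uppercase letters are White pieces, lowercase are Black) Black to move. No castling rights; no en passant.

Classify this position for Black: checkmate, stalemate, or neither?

Black to move; black king on f1.
In check: yes, from the white queen on f2.
King squares — e1: attacked by Qf2; g1: attacked by Qf2; e2: attacked by Ng1; f2: attacked by Nd1; g2: own pawn.
Legal moves for Black: none.
In check with no legal moves → checkmate.

checkmate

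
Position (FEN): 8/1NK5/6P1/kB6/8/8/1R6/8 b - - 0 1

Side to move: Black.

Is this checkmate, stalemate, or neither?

Black to move; black king on a5.
In check: yes, from the white knight on b7.
King squares — a4: attacked by Bb5; b4: attacked by Rb2; b5: attacked by Rb2; a6: attacked by Bb5; b6: attacked by Kc7.
Legal moves for Black: none.
In check with no legal moves → checkmate.

checkmate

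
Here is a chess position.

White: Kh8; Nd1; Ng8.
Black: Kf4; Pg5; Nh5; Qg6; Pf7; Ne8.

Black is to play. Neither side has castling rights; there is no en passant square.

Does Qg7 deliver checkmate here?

yes

After Qg7: white king on h8; in check: yes, from the black queen on g7.
King squares — g7: attacked by Nh5; h7: attacked by Qg7; g8: own knight.
White has no legal moves → checkmate.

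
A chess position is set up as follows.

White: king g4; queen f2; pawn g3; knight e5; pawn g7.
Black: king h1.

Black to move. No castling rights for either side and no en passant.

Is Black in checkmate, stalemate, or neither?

stalemate

Black to move; black king on h1.
In check: no.
King squares — g1: attacked by Qf2; g2: attacked by Qf2; h2: attacked by Qf2.
Legal moves for Black: none.
Not in check and no legal moves → stalemate.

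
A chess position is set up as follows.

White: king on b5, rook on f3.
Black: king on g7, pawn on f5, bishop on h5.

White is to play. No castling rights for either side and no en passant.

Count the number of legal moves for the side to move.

White to move; king on b5.
In check: no.
Legal moves: Kc6, Kb6, Ka6, Kc5, Ka5, Kc4, Kb4, Ka4, Rxf5, Rf4, Rh3, Rg3+, Re3, Rd3, Rc3, Rb3, Ra3, Rf2, Rf1.
Count: 19.

19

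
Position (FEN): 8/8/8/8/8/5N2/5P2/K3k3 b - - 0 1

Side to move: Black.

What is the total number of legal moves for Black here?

Black to move; king on e1.
In check: yes, from the white knight on f3.
Legal moves: Kxf2, Ke2, Kf1, Kd1.
Count: 4.

4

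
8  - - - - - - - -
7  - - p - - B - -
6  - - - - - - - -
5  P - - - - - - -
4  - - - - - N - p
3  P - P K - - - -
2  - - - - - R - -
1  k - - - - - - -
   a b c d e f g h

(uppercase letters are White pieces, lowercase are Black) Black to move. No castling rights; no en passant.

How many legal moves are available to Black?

Black to move; king on a1.
In check: no.
Legal moves: Kb1, c6, h3, c5.
Count: 4.

4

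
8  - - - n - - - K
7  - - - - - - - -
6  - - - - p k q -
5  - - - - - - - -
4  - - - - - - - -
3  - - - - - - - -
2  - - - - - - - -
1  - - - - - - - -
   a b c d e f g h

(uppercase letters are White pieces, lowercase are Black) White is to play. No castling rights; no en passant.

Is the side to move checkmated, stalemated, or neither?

stalemate

White to move; white king on h8.
In check: no.
King squares — g7: attacked by Kf6; h7: attacked by Qg6; g8: attacked by Qg6.
Legal moves for White: none.
Not in check and no legal moves → stalemate.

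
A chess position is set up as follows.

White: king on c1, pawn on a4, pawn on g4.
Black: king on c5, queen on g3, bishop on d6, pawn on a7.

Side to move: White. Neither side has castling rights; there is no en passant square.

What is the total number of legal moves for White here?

7

White to move; king on c1.
In check: no.
Legal moves: Kd2, Kc2, Kb2, Kd1, Kb1, g5, a5.
Count: 7.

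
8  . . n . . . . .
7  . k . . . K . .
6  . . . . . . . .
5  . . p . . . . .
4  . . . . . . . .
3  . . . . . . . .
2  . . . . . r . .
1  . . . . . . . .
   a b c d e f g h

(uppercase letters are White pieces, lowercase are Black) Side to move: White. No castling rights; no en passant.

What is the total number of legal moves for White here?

White to move; king on f7.
In check: yes, from the black rook on f2.
Legal moves: Kg8, Ke8, Kg7, Kg6, Ke6.
Count: 5.

5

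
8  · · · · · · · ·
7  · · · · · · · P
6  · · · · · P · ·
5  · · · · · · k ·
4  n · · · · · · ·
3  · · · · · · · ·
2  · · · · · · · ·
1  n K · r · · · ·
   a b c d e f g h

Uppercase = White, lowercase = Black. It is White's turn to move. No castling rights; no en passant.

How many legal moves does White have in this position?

1

White to move; king on b1.
In check: yes, from the black rook on d1.
Legal moves: Ka2.
Count: 1.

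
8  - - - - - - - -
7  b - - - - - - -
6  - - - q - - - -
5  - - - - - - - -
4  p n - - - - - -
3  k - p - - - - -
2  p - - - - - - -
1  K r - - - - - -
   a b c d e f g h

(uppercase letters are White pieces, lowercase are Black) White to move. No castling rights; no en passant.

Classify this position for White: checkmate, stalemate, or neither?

White to move; white king on a1.
In check: yes, from the black rook on b1.
King squares — b1: attacked by Pa2; a2: attacked by Ka3; b2: attacked by Rb1.
Legal moves for White: none.
In check with no legal moves → checkmate.

checkmate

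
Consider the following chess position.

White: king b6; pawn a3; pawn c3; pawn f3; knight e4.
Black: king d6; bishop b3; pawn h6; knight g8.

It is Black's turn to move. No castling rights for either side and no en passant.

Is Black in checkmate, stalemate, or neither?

neither

Black to move; black king on d6.
In check: yes, from the white knight on e4.
Legal moves for Black: Ke7, Kd7, Ke6, Ke5, Kd5.
Black is in check but has 5 legal moves → neither.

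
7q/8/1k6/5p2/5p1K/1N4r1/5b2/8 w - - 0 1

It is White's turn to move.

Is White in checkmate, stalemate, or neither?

checkmate

White to move; white king on h4.
In check: yes, from the black queen on h8.
King squares — g3: attacked by Bf2; h3: attacked by Rg3; g4: attacked by Rg3; g5: attacked by Rg3; h5: attacked by Qh8.
Legal moves for White: none.
In check with no legal moves → checkmate.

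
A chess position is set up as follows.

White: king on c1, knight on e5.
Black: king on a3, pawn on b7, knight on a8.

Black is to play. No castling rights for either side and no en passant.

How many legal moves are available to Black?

8

Black to move; king on a3.
In check: no.
Legal moves: Nc7, Nb6, Kb4, Ka4, Kb3, Ka2, b6, b5.
Count: 8.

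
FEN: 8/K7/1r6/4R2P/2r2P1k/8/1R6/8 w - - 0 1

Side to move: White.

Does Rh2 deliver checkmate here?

After Rh2: black king on h4; in check: yes, from the white rook on h2.
Black has 2 legal replies: Kg4, Kg3.
In check but a legal move exists → not checkmate.

no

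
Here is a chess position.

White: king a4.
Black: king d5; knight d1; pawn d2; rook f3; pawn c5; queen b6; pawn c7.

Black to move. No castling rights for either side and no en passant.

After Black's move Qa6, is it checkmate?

yes

After Qa6: white king on a4; in check: yes, from the black queen on a6.
King squares — a3: attacked by Rf3; b3: attacked by Rf3; b4: attacked by Pc5; a5: attacked by Qa6; b5: attacked by Qa6.
White has no legal moves → checkmate.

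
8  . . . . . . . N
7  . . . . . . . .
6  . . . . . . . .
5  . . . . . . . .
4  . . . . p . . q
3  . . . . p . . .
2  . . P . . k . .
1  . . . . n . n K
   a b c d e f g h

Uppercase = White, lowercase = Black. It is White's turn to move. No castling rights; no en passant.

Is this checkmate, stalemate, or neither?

checkmate

White to move; white king on h1.
In check: yes, from the black queen on h4.
King squares — g1: attacked by Kf2; g2: attacked by Ne1; h2: attacked by Qh4.
Legal moves for White: none.
In check with no legal moves → checkmate.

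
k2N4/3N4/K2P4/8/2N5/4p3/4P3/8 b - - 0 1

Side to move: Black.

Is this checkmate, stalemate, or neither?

Black to move; black king on a8.
In check: no.
King squares — a7: attacked by Ka6; b7: attacked by Ka6; b8: attacked by Nd7.
Legal moves for Black: none.
Not in check and no legal moves → stalemate.

stalemate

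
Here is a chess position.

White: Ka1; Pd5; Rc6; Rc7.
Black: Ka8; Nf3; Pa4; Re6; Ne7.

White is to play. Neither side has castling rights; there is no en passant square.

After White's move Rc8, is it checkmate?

After Rc8: black king on a8; in check: yes, from the white rook on c8.
Black has 3 legal replies: Kb7, Ka7, Nxc8.
In check but a legal move exists → not checkmate.

no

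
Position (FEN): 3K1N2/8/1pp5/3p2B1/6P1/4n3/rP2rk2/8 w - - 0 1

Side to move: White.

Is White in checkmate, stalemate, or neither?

White to move; white king on d8.
In check: no.
Legal moves for White: Nh7, Nd7, Ng6, Ne6, Ke8, Kc8, Ke7, Kd7, Kc7, Be7, Bh6, Bf6, Bh4+, Bf4, Bxe3+, b3, b4.
White has 17 legal moves and is not in check → neither.

neither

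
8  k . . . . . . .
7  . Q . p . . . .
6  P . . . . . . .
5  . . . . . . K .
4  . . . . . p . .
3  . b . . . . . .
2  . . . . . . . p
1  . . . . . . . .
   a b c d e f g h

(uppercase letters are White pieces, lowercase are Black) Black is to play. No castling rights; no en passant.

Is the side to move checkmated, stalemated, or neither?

Black to move; black king on a8.
In check: yes, from the white queen on b7.
King squares — a7: attacked by Qb7; b7: attacked by Pa6; b8: attacked by Qb7.
Legal moves for Black: none.
In check with no legal moves → checkmate.

checkmate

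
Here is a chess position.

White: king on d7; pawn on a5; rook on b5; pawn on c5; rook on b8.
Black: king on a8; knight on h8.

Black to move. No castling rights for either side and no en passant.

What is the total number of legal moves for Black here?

1

Black to move; king on a8.
In check: yes, from the white rook on b8.
Legal moves: Ka7.
Count: 1.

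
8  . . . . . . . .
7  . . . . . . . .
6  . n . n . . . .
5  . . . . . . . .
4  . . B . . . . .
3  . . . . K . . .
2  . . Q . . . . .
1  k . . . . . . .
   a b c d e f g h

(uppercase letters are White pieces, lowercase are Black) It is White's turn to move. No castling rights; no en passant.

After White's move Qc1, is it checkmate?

yes

After Qc1: black king on a1; in check: yes, from the white queen on c1.
King squares — b1: attacked by Qc1; a2: attacked by Bc4; b2: attacked by Qc1.
Black has no legal moves → checkmate.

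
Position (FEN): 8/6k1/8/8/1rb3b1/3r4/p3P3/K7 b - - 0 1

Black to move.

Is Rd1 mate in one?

yes

After Rd1: white king on a1; in check: yes, from the black rook on d1.
King squares — b1: attacked by Rd1; a2: attacked by Bc4; b2: attacked by Rb4.
White has no legal moves → checkmate.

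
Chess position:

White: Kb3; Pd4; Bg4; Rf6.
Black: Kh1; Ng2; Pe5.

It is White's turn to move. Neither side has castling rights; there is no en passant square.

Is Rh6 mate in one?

After Rh6: black king on h1; in check: yes, from the white rook on h6.
Black has 2 legal replies: Kg1, Nh4.
In check but a legal move exists → not checkmate.

no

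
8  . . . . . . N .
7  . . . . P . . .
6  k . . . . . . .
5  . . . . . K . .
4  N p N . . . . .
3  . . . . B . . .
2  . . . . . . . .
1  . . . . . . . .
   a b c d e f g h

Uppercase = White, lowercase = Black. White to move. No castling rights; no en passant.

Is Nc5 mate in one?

After Nc5: black king on a6; in check: yes, from the white knight on c5.
Black has 2 legal replies: Ka7, Kb5.
In check but a legal move exists → not checkmate.

no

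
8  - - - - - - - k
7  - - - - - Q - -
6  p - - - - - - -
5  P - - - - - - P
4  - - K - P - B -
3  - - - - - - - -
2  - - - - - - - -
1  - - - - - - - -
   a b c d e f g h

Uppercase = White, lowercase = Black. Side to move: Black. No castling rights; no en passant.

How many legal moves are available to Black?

0

Black to move; king on h8.
In check: no.
Legal moves: none.
Count: 0.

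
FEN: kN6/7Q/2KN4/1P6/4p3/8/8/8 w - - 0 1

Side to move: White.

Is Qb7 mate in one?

After Qb7: black king on a8; in check: yes, from the white queen on b7.
King squares — a7: attacked by Qb7; b7: attacked by Kc6; b8: attacked by Qb7.
Black has no legal moves → checkmate.

yes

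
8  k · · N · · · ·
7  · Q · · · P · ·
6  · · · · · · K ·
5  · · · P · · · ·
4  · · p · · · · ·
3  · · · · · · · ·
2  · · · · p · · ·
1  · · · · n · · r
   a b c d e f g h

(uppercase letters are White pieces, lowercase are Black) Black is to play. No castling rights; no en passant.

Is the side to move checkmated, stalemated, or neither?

Black to move; black king on a8.
In check: yes, from the white queen on b7.
King squares — a7: attacked by Qb7; b7: attacked by Nd8; b8: attacked by Qb7.
Legal moves for Black: none.
In check with no legal moves → checkmate.

checkmate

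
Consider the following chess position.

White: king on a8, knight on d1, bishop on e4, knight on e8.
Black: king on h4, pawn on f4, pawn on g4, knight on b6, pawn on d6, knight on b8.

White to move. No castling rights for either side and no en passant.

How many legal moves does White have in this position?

3

White to move; king on a8.
In check: yes, from the black knight on b6.
Legal moves: Kxb8, Kb7, Ka7.
Count: 3.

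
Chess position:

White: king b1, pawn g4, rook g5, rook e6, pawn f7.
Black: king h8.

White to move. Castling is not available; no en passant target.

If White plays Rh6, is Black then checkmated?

yes

After Rh6: black king on h8; in check: yes, from the white rook on h6.
King squares — g7: attacked by Rg5; h7: attacked by Rh6; g8: attacked by Rg5.
Black has no legal moves → checkmate.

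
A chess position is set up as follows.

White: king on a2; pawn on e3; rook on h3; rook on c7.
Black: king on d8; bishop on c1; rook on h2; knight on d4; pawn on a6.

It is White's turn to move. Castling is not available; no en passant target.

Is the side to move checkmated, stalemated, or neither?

neither

White to move; white king on a2.
In check: yes, from the black rook on h2.
King squares — a1: available; b1: available; b2: attacked by Bc1; a3: attacked by Bc1; b3: attacked by Nd4.
Legal moves for White: Kb1, Ka1, Rc2, Rxh2.
White is in check but has 4 legal moves → neither.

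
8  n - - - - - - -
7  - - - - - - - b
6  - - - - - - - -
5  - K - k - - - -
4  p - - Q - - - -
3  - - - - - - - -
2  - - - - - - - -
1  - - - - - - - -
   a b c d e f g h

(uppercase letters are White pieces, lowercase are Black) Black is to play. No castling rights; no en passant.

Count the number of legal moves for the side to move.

2

Black to move; king on d5.
In check: yes, from the white queen on d4.
Legal moves: Ke6, Kxd4.
Count: 2.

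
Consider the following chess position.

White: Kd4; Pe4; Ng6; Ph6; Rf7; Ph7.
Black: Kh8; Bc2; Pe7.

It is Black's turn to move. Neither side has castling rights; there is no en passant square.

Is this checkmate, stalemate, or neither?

Black to move; black king on h8.
In check: yes, from the white knight on g6.
King squares — g7: attacked by Ph6; h7: attacked by Rf7; g8: attacked by Ph7.
Legal moves for Black: none.
In check with no legal moves → checkmate.

checkmate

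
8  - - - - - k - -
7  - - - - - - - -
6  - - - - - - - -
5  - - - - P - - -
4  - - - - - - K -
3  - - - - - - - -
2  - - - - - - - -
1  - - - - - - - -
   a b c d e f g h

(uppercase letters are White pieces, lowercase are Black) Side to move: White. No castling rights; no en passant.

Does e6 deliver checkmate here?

no

After e6: black king on f8; in check: no.
Black is not in check, so this cannot be checkmate.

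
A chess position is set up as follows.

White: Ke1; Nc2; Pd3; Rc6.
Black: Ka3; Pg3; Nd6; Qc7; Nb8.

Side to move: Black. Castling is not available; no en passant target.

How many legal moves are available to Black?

Black to move; king on a3.
In check: yes, from the white knight on c2.
Legal moves: Ka4, Kb3, Kb2, Ka2.
Count: 4.

4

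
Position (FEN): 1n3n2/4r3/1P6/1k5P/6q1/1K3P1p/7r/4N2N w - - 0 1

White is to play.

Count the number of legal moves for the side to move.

11

White to move; king on b3.
In check: no.
Legal moves: Kc3, Ka3, Ng3, Nf2, Nd3, Ng2, Nc2, fxg4, b7, h6, f4.
Count: 11.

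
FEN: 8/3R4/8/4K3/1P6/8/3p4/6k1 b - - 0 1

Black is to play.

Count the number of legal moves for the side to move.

Black to move; king on g1.
In check: no.
Legal moves: Kh2, Kg2, Kf2, Kh1, Kf1, d1=Q, d1=R, d1=B, d1=N.
Count: 9.

9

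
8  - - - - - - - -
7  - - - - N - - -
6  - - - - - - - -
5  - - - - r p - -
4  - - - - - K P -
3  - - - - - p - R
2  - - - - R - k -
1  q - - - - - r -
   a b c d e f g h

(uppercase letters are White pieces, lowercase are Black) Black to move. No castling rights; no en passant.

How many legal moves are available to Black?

Black to move; king on g2.
In check: yes, from the white rook on e2.
Legal moves: Kxh3, Kf1, Rxe2, fxe2, f2.
Count: 5.

5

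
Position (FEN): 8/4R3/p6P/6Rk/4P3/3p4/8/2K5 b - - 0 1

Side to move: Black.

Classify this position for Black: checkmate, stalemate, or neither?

Black to move; black king on h5.
In check: yes, from the white rook on g5.
Legal moves for Black: Kxh6, Kxg5, Kh4.
Black is in check but has 3 legal moves → neither.

neither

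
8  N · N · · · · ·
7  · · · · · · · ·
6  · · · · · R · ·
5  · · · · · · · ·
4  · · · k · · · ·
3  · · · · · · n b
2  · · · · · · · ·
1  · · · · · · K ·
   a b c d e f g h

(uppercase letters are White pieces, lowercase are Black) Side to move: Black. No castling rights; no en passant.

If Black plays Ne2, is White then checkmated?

After Ne2: white king on g1; in check: yes, from the black knight on e2.
White has 3 legal replies: Kh2, Kf2, Kh1.
In check but a legal move exists → not checkmate.

no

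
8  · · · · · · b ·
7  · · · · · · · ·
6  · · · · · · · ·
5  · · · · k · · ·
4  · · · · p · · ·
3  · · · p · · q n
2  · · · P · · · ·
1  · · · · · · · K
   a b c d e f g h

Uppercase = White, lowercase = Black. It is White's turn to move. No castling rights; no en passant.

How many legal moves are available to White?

0

White to move; king on h1.
In check: no.
Legal moves: none.
Count: 0.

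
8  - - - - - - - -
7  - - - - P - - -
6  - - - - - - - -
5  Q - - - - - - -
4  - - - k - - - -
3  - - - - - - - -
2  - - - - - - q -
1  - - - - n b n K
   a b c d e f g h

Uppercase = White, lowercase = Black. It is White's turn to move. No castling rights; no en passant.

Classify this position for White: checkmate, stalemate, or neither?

White to move; white king on h1.
In check: yes, from the black queen on g2.
King squares — g1: attacked by Qg2; g2: attacked by Ne1; h2: attacked by Qg2.
Legal moves for White: none.
In check with no legal moves → checkmate.

checkmate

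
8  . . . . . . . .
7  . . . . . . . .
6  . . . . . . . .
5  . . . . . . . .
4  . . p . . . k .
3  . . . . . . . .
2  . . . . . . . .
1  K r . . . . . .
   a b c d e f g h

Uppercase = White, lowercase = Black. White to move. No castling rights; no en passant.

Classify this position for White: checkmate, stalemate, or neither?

White to move; white king on a1.
In check: yes, from the black rook on b1.
King squares — b1: available; a2: available; b2: attacked by Rb1.
Legal moves for White: Ka2, Kxb1.
White is in check but has 2 legal moves → neither.

neither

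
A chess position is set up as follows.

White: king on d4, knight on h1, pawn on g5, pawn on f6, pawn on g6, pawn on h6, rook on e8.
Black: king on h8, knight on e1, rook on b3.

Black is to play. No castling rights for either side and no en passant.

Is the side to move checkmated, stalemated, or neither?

checkmate

Black to move; black king on h8.
In check: yes, from the white rook on e8.
King squares — g7: attacked by Pf6; h7: attacked by Pg6; g8: attacked by Re8.
Legal moves for Black: none.
In check with no legal moves → checkmate.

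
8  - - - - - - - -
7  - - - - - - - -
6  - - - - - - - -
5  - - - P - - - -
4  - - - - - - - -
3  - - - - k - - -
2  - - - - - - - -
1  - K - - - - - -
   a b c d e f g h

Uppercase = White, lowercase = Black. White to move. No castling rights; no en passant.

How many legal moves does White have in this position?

White to move; king on b1.
In check: no.
Legal moves: Kc2, Kb2, Ka2, Kc1, Ka1, d6.
Count: 6.

6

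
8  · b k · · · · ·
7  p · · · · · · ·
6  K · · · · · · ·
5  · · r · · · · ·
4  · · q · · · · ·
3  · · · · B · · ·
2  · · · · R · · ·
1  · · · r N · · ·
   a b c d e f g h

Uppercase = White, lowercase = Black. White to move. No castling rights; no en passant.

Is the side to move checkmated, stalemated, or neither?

White to move; white king on a6.
In check: yes, from the black queen on c4.
King squares — a5: attacked by Rc5; b5: attacked by Qc4; b6: attacked by Pa7; a7: attacked by Bb8; b7: attacked by Kc8.
Legal moves for White: none.
In check with no legal moves → checkmate.

checkmate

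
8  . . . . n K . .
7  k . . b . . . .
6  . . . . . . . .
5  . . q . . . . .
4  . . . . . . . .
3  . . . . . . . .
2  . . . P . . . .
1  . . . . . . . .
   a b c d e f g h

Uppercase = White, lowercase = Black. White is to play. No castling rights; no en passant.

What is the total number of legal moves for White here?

2

White to move; king on f8.
In check: yes, from the black queen on c5.
Legal moves: Kg8, Kf7.
Count: 2.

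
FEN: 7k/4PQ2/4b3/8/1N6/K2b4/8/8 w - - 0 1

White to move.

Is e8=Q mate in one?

yes

After e8=Q: black king on h8; in check: yes, from the white queen on e8.
King squares — g7: attacked by Qf7; h7: attacked by Qf7; g8: attacked by Qf7.
Black has no legal moves → checkmate.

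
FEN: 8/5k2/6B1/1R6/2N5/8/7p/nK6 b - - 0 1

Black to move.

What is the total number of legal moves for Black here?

Black to move; king on f7.
In check: yes, from the white bishop on g6.
Legal moves: Kg8, Kf8, Kg7, Ke7, Kxg6, Kf6, Ke6.
Count: 7.

7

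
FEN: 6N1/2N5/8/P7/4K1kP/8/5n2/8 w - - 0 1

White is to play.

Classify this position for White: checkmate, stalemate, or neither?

neither

White to move; white king on e4.
In check: yes, from the black knight on f2.
King squares — d3: attacked by Nf2; e3: available; f3: attacked by Kg4; d4: available; f4: attacked by Kg4; d5: available; e5: available; f5: attacked by Kg4.
Legal moves for White: Ke5, Kd5, Kd4, Ke3.
White is in check but has 4 legal moves → neither.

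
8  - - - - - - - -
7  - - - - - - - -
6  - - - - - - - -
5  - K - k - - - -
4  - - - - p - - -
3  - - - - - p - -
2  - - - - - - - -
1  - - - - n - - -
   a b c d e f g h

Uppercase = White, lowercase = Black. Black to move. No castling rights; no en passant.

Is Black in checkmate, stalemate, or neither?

neither

Black to move; black king on d5.
In check: no.
Legal moves for Black: Ke6, Kd6, Ke5, Kd4, Nd3, Ng2, Nc2, e3, f2.
Black has 9 legal moves and is not in check → neither.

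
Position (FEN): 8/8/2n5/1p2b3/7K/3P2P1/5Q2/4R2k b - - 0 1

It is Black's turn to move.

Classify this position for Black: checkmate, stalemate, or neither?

checkmate

Black to move; black king on h1.
In check: yes, from the white rook on e1.
King squares — g1: attacked by Re1; g2: attacked by Qf2; h2: attacked by Qf2.
Legal moves for Black: none.
In check with no legal moves → checkmate.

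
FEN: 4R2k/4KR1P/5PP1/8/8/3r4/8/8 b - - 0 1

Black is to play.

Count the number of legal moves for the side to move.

0

Black to move; king on h8.
In check: yes, from the white rook on e8.
Legal moves: none.
Count: 0.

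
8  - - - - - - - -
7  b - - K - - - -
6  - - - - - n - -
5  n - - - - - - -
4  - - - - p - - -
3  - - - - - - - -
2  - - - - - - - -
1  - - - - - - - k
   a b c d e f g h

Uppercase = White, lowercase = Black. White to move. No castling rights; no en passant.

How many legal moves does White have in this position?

6

White to move; king on d7.
In check: yes, from the black knight on f6.
Legal moves: Kd8, Kc8, Ke7, Kc7, Ke6, Kd6.
Count: 6.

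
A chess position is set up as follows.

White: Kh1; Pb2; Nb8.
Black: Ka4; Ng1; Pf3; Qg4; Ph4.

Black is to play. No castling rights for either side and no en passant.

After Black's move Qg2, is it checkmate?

yes

After Qg2: white king on h1; in check: yes, from the black queen on g2.
King squares — g1: attacked by Qg2; g2: attacked by Pf3; h2: attacked by Qg2.
White has no legal moves → checkmate.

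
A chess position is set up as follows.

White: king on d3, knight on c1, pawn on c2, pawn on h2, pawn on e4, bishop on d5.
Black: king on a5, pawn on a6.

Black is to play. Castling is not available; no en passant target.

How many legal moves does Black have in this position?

Black to move; king on a5.
In check: no.
Legal moves: Kb6, Kb5, Kb4, Ka4.
Count: 4.

4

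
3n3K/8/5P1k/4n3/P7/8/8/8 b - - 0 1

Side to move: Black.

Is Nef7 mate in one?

no

After Nef7: white king on h8; in check: yes, from the black knight on f7.
White has 1 legal reply: Kg8.
In check but a legal move exists → not checkmate.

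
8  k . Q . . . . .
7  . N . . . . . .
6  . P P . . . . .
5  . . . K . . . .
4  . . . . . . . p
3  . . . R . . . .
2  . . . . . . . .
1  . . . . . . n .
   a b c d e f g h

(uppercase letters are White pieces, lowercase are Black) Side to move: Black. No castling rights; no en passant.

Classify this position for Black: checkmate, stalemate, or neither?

Black to move; black king on a8.
In check: yes, from the white queen on c8.
King squares — a7: attacked by Pb6; b7: attacked by Pc6; b8: attacked by Qc8.
Legal moves for Black: none.
In check with no legal moves → checkmate.

checkmate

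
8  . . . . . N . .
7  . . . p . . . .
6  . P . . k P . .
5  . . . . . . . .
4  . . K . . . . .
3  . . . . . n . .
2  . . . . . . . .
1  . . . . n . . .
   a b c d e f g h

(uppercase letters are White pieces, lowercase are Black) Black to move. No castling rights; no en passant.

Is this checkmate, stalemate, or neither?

neither

Black to move; black king on e6.
In check: yes, from the white knight on f8.
Legal moves for Black: Kf7, Kxf6, Kd6, Kf5, Ke5.
Black is in check but has 5 legal moves → neither.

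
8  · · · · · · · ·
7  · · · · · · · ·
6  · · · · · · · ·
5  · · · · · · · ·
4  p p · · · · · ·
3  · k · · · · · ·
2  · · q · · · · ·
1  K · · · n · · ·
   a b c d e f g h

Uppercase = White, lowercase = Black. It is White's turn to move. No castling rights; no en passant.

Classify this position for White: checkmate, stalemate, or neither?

stalemate

White to move; white king on a1.
In check: no.
King squares — b1: attacked by Qc2; a2: attacked by Qc2; b2: attacked by Qc2.
Legal moves for White: none.
Not in check and no legal moves → stalemate.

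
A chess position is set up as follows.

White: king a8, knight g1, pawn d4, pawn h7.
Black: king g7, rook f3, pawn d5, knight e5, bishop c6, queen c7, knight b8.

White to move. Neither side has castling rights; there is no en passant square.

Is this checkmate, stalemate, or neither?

checkmate

White to move; white king on a8.
In check: yes, from the black bishop on c6.
King squares — a7: attacked by Qc7; b7: attacked by Bc6; b8: attacked by Qc7.
Legal moves for White: none.
In check with no legal moves → checkmate.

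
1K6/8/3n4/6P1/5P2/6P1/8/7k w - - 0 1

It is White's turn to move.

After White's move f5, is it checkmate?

After f5: black king on h1; in check: no.
Black is not in check, so this cannot be checkmate.

no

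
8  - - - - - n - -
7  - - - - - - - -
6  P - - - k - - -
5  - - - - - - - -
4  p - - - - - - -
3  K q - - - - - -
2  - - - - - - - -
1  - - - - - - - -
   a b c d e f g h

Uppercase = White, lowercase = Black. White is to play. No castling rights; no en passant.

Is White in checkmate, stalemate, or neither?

White to move; white king on a3.
In check: yes, from the black queen on b3.
King squares — a2: attacked by Qb3; b2: attacked by Qb3; b3: attacked by Pa4; a4: attacked by Qb3; b4: attacked by Qb3.
Legal moves for White: none.
In check with no legal moves → checkmate.

checkmate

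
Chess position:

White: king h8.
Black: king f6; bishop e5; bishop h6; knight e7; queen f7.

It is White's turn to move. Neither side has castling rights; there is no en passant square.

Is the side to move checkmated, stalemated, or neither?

stalemate

White to move; white king on h8.
In check: no.
King squares — g7: attacked by Kf6; h7: attacked by Qf7; g8: attacked by Ne7.
Legal moves for White: none.
Not in check and no legal moves → stalemate.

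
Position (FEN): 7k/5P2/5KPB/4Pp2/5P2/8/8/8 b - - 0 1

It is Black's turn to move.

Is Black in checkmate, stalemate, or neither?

stalemate

Black to move; black king on h8.
In check: no.
King squares — g7: attacked by Kf6; h7: attacked by Pg6; g8: attacked by Pf7.
Legal moves for Black: none.
Not in check and no legal moves → stalemate.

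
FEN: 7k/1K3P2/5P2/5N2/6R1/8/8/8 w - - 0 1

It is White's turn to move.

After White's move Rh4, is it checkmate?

yes

After Rh4: black king on h8; in check: yes, from the white rook on h4.
King squares — g7: attacked by Nf5; h7: attacked by Rh4; g8: attacked by Pf7.
Black has no legal moves → checkmate.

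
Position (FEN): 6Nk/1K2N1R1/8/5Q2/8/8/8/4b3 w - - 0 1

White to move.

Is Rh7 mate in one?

yes

After Rh7: black king on h8; in check: yes, from the white rook on h7.
King squares — g7: attacked by Rh7; h7: attacked by Qf5; g8: attacked by Ne7.
Black has no legal moves → checkmate.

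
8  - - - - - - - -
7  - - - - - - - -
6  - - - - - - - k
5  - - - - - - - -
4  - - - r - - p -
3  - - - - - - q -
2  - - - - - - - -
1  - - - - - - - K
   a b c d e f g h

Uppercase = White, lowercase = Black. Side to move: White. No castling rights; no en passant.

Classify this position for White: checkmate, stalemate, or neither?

stalemate

White to move; white king on h1.
In check: no.
King squares — g1: attacked by Qg3; g2: attacked by Qg3; h2: attacked by Qg3.
Legal moves for White: none.
Not in check and no legal moves → stalemate.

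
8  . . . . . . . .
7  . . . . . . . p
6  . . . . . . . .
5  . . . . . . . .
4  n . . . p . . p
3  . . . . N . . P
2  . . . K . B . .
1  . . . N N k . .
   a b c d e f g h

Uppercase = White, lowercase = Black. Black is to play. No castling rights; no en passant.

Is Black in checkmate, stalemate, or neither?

checkmate

Black to move; black king on f1.
In check: yes, from the white knight on e3.
King squares — e1: attacked by Kd2; g1: attacked by Bf2; e2: attacked by Kd2; f2: attacked by Nd1; g2: attacked by Ne1.
Legal moves for Black: none.
In check with no legal moves → checkmate.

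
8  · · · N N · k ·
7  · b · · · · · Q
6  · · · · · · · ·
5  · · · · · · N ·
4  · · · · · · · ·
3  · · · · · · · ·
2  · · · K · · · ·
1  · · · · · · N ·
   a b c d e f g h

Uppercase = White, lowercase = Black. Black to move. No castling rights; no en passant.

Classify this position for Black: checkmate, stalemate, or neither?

Black to move; black king on g8.
In check: yes, from the white queen on h7.
Legal moves for Black: Kf8.
Black is in check but has 1 legal move → neither.

neither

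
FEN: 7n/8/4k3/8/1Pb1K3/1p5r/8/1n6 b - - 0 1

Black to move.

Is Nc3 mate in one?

no

After Nc3: white king on e4; in check: yes, from the black knight on c3.
White has 2 legal replies: Kf4, Kd4.
In check but a legal move exists → not checkmate.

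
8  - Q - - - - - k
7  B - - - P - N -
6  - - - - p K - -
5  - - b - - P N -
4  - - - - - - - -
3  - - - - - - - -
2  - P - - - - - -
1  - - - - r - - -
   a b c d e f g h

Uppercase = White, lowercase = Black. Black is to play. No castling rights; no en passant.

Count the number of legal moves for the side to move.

Black to move; king on h8.
In check: yes, from the white queen on b8.
Legal moves: none.
Count: 0.

0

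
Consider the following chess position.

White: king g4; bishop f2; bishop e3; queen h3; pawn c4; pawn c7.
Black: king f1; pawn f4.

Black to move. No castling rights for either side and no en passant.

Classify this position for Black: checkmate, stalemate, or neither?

Black to move; black king on f1.
In check: yes, from the white queen on h3.
King squares — e1: attacked by Bf2; g1: attacked by Bf2; e2: available; f2: attacked by Be3; g2: attacked by Qh3.
Legal moves for Black: Ke2.
Black is in check but has 1 legal move → neither.

neither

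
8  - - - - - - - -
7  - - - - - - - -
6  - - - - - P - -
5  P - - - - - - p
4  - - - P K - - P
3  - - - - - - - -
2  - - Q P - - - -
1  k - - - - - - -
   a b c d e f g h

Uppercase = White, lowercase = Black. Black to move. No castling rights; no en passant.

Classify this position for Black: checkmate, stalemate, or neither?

stalemate

Black to move; black king on a1.
In check: no.
King squares — b1: attacked by Qc2; a2: attacked by Qc2; b2: attacked by Qc2.
Legal moves for Black: none.
Not in check and no legal moves → stalemate.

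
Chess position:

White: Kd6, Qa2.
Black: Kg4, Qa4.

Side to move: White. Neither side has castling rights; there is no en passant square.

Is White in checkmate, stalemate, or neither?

neither

White to move; white king on d6.
In check: no.
Legal moves for White include: Ke7, Kc7, Ke6, Ke5, Kd5, Kc5, Qg8+, Qf7, Qe6+, Qd5, Qc4+, Qxa4+, Qb3, Qa3, Qh2, Qg2+, Qf2, Qe2+, ... (list truncated; more exist).
White has legal moves and is not in check → neither.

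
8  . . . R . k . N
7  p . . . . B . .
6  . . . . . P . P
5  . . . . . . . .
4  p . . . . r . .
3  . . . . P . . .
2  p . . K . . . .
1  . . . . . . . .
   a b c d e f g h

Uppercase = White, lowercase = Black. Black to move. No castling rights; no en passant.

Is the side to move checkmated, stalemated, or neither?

checkmate

Black to move; black king on f8.
In check: yes, from the white rook on d8.
King squares — e7: attacked by Pf6; f7: attacked by Nh8; g7: attacked by Pf6; e8: attacked by Bf7; g8: attacked by Bf7.
Legal moves for Black: none.
In check with no legal moves → checkmate.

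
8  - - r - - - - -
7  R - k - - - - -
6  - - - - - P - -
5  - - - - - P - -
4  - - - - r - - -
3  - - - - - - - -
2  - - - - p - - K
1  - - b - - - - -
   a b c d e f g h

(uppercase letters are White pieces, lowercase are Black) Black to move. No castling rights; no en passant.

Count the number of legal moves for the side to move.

5

Black to move; king on c7.
In check: yes, from the white rook on a7.
Legal moves: Kd8, Kb8, Kd6, Kc6, Kb6.
Count: 5.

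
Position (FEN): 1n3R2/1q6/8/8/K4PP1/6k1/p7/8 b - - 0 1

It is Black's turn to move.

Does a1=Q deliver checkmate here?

yes

After a1=Q: white king on a4; in check: yes, from the black queen on a1.
King squares — a3: attacked by Qa1; b3: attacked by Qb7; b4: attacked by Qb7; a5: attacked by Qa1; b5: attacked by Qb7.
White has no legal moves → checkmate.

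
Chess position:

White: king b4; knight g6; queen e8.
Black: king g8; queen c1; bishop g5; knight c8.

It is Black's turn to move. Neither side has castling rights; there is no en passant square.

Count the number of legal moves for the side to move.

2

Black to move; king on g8.
In check: yes, from the white queen on e8.
Legal moves: Kh7, Kg7.
Count: 2.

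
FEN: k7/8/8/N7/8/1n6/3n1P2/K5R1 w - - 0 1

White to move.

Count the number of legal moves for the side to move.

White to move; king on a1.
In check: yes, from the black knight on b3.
Legal moves: Kb2, Ka2, Nxb3.
Count: 3.

3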